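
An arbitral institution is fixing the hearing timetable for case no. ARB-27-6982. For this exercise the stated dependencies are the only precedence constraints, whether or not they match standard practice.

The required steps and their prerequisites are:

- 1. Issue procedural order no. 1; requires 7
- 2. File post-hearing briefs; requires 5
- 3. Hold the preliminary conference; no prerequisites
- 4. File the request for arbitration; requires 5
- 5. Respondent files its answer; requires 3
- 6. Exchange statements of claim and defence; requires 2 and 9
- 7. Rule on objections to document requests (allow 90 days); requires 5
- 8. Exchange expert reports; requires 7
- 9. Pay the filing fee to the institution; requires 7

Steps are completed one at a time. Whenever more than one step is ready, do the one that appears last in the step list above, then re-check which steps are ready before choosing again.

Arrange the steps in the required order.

3, 5, 7, 9, 8, 4, 2, 6, 1

3 has no prerequisites → 3 first.
5 is the only step now ready → 5.
Ready: 7, 4 and 2. 7 is listed later → 7.
9, 8 and 1 now also ready, so the ready set is {9, 8, 4, 2, 1}; 9 is listed later → 9.
Now 8, 4, 2 and 1 have their prerequisites met. 8 is listed later, so 8 next.
Ready: 4, 2 and 1. 4 is listed later → 4.
2 and 1 are both available; 2 is listed later → 2.
6 and 1 are both available; 6 is listed later → 6.
1 needed 7, now all done → 1.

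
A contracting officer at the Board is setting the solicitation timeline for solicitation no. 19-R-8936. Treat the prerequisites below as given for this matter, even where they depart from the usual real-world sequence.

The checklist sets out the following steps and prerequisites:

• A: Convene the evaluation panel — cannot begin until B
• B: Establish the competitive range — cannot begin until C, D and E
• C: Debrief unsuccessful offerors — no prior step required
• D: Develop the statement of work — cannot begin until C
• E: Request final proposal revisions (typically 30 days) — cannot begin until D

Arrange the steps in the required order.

C has no prerequisites → C first.
D needed C, now all done → D.
E needed D, now all done → E.
Next only B has its prerequisites met → B.
A is the only step now ready → A.

C, D, E, B, A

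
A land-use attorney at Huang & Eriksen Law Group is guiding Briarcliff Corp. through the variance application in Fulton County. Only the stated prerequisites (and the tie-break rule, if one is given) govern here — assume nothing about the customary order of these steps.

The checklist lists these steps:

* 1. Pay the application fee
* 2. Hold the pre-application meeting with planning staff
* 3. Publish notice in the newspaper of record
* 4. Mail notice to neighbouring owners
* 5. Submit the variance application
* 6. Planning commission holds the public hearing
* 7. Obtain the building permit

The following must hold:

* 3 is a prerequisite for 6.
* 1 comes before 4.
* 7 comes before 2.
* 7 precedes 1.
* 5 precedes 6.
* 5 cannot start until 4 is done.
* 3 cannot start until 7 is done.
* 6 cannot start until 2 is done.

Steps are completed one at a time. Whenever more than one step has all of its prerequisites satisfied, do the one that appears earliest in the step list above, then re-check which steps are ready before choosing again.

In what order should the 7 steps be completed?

Only 7 has no prerequisites, so it is first.
Ready: 1, 2 and 3. 1 is listed earlier → 1.
4 now also ready, so the ready set is {2, 3, 4}; 2 is listed earlier → 2.
Ready: 3 and 4. 3 is listed earlier → 3.
4 needed 1, now all done → 4.
5 needed 4, now all done → 5.
6 is the only step now ready → 6.

7 1 2 3 4 5 6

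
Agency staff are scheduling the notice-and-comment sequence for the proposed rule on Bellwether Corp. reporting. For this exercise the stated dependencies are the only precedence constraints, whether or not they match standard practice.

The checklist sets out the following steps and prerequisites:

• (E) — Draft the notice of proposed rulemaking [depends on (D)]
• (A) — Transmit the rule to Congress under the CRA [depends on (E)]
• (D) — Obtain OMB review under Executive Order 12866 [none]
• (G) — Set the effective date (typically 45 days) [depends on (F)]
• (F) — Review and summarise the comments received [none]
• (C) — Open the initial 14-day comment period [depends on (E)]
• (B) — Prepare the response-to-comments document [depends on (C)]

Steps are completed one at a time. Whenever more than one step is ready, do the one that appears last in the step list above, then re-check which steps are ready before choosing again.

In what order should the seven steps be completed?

(F) (G) (D) (E) (C) (B) (A)

(F) and (D) have no prerequisites; (F) is listed later, so (F) is first.
Now (G) and (D) have their prerequisites met. (G) is listed later, so (G) next.
That leaves (D) as the only ready step → (D).
(E) is the only step now ready → (E).
Now (C) and (A) have their prerequisites met. (C) is listed later, so (C) next.
Ready: (B) and (A). (B) is listed later → (B).
(A) is the only step now ready → (A).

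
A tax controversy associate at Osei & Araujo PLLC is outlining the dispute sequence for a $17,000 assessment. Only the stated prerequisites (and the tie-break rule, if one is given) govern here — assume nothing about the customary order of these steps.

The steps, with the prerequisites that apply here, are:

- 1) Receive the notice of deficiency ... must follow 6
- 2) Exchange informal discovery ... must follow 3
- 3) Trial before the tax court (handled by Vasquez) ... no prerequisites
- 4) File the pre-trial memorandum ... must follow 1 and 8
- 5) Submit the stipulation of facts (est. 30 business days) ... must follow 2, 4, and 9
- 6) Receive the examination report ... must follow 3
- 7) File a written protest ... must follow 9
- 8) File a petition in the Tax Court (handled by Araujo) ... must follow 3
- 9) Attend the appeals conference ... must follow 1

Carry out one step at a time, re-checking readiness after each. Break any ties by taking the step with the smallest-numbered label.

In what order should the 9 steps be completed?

3 → 2 → 6 → 1 → 8 → 4 → 9 → 5 → 7

Only 3 has no prerequisites, so it is first.
Now 2, 6 and 8 have their prerequisites met. 2 has the earlier label, so 2 next.
Ready: 6 and 8. 6 has the earlier label → 6.
Now 1 and 8 have their prerequisites met. 1 has the earlier label, so 1 next.
Ready: 8 and 9. 8 has the earlier label → 8.
4 now also ready, so the ready set is {4, 9}; 4 has the earlier label → 4.
9 is the only step now ready → 9.
Ready: 5 and 7. 5 has the earlier label → 5.
7 is the only step now ready → 7.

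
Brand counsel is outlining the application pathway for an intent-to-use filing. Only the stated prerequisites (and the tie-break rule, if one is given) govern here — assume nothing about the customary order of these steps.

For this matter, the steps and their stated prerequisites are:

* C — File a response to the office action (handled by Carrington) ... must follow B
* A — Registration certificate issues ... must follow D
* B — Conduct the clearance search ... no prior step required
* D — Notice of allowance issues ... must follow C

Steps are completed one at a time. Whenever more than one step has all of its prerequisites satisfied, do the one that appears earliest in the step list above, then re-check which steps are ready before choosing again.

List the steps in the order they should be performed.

B C D A

B has no prerequisites → B first.
Next only C has its prerequisites met → C.
Next only D has its prerequisites met → D.
Next only A has its prerequisites met → A.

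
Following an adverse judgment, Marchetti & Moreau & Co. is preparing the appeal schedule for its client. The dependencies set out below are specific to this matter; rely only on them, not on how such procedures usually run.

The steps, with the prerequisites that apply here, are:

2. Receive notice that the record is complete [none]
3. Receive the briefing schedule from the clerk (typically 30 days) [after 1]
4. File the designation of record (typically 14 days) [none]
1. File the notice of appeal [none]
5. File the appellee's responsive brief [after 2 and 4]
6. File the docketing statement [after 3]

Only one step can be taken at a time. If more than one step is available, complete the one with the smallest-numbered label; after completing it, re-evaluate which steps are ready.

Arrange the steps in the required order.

1 2 3 4 5 6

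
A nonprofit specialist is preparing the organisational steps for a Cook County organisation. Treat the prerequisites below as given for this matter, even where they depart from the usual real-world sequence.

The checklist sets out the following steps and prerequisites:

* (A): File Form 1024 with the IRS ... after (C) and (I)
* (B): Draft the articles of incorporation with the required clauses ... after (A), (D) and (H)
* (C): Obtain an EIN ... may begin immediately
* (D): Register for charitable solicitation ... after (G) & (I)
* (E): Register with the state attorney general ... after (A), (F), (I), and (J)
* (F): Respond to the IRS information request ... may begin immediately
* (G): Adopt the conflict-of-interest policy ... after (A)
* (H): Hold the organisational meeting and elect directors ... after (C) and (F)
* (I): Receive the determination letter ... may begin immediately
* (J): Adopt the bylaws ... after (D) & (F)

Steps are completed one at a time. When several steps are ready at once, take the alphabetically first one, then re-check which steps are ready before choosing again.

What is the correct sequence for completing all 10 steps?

Nothing is required for (C), (F) and (I). (C) has the earlier label → (C) first.
(F) and (I) are both available; (F) has the earlier label → (F).
Ready: (H) and (I). (H) has the earlier label → (H).
Next only (I) has its prerequisites met → (I).
(A) needed (C) and (I), now all done → (A).
(G) needed (A), now all done → (G).
(D) needed (G) and (I), now all done → (D).
(B) and (J) are both available; (B) has the earlier label → (B).
That leaves (J) as the only ready step → (J).
That leaves (E) as the only ready step → (E).

(C), (F), (H), (I), (A), (G), (D), (B), (J), (E)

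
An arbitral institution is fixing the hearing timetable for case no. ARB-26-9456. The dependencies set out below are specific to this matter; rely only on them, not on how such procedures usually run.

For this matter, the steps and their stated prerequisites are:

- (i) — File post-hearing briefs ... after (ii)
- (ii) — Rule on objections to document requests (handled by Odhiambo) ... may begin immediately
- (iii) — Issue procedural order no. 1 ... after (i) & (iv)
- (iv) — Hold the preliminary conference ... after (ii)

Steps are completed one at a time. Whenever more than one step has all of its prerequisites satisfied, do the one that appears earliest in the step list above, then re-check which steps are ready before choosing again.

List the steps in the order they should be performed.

(ii) has no prerequisites → (ii) first.
Now (i) and (iv) have their prerequisites met. (i) is listed earlier, so (i) next.
(iv) needed (ii), now all done → (iv).
(iii) is the only step now ready → (iii).

(ii) (i) (iv) (iii)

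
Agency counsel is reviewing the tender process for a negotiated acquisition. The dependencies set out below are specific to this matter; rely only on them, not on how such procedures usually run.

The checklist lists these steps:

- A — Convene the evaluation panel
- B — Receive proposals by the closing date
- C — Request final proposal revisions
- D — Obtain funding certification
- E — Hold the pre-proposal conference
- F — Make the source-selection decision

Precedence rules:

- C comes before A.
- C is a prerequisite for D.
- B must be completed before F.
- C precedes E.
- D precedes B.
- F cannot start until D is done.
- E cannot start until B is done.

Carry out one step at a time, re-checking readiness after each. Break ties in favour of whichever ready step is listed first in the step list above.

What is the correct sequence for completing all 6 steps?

C → A → D → B → E → F

C has no prerequisites → C first.
Ready: A and D. A is listed earlier → A.
D needed C, now all done → D.
That leaves B as the only ready step → B.
Now E and F have their prerequisites met. E is listed earlier, so E next.
Next only F has its prerequisites met → F.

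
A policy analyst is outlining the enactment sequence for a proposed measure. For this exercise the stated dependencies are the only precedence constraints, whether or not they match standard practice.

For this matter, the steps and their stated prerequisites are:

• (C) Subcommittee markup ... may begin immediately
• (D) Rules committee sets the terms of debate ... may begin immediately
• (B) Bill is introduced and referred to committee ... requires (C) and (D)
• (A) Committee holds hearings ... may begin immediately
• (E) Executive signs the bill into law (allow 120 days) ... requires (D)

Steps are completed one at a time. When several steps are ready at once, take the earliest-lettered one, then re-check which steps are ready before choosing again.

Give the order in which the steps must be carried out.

Nothing is required for (A), (C) and (D). (A) has the earlier label → (A) first.
Ready: (C) and (D). (C) has the earlier label → (C).
(D) is the only step now ready → (D).
Ready: (B) and (E). (B) has the earlier label → (B).
(E) needed (D), now all done → (E).

(A), (C), (D), (B), (E)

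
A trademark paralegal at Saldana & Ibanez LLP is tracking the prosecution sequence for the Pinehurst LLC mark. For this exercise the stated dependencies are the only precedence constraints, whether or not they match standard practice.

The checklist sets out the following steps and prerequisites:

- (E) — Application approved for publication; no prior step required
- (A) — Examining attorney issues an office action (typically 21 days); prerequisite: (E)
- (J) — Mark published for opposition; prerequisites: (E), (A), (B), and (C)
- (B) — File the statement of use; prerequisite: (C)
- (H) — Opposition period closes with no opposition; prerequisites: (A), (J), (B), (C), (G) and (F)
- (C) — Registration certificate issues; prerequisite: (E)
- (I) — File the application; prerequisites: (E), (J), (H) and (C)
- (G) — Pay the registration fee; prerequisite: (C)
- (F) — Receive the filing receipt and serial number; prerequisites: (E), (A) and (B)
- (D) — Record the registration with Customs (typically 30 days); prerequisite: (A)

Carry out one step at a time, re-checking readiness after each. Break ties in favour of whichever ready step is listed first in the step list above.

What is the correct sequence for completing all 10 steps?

(E), (A), (C), (B), (J), (G), (F), (H), (I), (D)

Only (E) has no prerequisites, so it is first.
(A) and (C) are both available; (A) is listed earlier → (A).
Now (C) and (D) have their prerequisites met. (C) is listed earlier, so (C) next.
(B) and (G) now also ready, so the ready set is {(B), (G), (D)}; (B) is listed earlier → (B).
(J) and (F) now also ready, so the ready set is {(J), (G), (F), (D)}; (J) is listed earlier → (J).
(G), (F) and (D) are all available; (G) is listed earlier → (G).
Now (F) and (D) have their prerequisites met. (F) is listed earlier, so (F) next.
(H) now also ready, so the ready set is {(H), (D)}; (H) is listed earlier → (H).
Ready: (I) and (D). (I) is listed earlier → (I).
(D) needed (A), now all done → (D).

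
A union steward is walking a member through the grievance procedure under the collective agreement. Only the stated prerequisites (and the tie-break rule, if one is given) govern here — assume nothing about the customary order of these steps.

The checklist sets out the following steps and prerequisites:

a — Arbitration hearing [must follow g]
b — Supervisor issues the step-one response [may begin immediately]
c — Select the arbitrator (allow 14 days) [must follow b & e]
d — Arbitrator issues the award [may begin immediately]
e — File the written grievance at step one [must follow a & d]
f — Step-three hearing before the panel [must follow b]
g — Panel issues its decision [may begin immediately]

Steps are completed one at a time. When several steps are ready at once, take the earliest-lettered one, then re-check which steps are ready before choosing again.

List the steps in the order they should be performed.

b d f g a e c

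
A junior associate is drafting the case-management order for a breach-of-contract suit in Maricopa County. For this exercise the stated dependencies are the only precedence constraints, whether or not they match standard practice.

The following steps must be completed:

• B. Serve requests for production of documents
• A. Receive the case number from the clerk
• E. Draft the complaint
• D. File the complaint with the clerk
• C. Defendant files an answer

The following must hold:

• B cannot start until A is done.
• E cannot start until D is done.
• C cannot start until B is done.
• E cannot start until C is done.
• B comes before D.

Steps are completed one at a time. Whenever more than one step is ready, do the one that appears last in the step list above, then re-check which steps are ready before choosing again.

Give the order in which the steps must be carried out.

A, B, C, D, E

A has no prerequisites → A first.
B needed A, now all done → B.
Ready: C and D. C is listed later → C.
D needed B, now all done → D.
Next only E has its prerequisites met → E.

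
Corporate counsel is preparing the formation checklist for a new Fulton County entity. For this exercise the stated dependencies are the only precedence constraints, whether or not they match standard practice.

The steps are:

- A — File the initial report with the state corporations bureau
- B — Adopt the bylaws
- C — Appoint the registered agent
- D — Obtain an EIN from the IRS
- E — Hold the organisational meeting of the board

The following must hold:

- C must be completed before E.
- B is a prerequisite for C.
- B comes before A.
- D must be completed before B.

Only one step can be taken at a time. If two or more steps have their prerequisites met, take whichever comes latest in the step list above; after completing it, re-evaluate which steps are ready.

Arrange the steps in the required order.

D B C E A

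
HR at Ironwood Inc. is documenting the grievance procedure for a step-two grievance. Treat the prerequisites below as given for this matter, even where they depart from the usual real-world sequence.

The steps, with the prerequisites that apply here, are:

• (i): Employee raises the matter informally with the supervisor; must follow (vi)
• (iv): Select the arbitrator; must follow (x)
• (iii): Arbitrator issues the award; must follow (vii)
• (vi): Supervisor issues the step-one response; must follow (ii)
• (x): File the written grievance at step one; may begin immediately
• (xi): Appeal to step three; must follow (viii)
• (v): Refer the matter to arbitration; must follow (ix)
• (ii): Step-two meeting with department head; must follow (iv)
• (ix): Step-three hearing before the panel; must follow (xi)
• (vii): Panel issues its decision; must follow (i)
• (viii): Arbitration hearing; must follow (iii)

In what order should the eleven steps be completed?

(x), (iv), (ii), (vi), (i), (vii), (iii), (viii), (xi), (ix), (v)

Only (x) has no prerequisites, so it is first.
(iv) needed (x), now all done → (iv).
(ii) is the only step now ready → (ii).
That leaves (vi) as the only ready step → (vi).
Next only (i) has its prerequisites met → (i).
That leaves (vii) as the only ready step → (vii).
That leaves (iii) as the only ready step → (iii).
(viii) needed (iii), now all done → (viii).
(xi) needed (viii), now all done → (xi).
That leaves (ix) as the only ready step → (ix).
That leaves (v) as the only ready step → (v).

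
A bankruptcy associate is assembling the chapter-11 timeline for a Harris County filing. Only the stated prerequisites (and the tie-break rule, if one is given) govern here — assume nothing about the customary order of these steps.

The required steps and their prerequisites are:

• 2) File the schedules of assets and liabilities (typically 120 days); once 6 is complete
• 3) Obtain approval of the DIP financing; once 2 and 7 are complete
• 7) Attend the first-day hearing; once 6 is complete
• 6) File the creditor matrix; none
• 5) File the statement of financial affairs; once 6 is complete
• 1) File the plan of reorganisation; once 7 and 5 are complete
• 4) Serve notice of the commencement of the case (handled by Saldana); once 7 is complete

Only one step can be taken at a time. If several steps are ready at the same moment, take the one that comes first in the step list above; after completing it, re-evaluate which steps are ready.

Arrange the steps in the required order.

6 is the only step with nothing outstanding, so it goes first.
Ready: 2, 7 and 5. 2 is listed earlier → 2.
Now 7 and 5 have their prerequisites met. 7 is listed earlier, so 7 next.
3, 5 and 4 are all available; 3 is listed earlier → 3.
Now 5 and 4 have their prerequisites met. 5 is listed earlier, so 5 next.
1 now also ready, so the ready set is {1, 4}; 1 is listed earlier → 1.
4 needed 7, now all done → 4.

6, 2, 7, 3, 5, 1, 4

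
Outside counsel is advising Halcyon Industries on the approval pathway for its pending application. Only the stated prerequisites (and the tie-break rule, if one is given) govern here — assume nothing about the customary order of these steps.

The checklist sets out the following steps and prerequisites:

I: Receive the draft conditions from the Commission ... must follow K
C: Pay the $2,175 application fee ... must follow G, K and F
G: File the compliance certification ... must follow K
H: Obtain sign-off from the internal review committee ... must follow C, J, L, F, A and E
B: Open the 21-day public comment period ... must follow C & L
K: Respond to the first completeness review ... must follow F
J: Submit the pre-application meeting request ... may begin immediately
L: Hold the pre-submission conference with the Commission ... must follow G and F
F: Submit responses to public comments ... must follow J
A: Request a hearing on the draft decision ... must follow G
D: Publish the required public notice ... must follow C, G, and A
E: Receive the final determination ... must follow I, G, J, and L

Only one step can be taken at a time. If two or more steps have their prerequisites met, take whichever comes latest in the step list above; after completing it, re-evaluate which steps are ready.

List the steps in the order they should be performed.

J has no prerequisites → J first.
Next only F has its prerequisites met → F.
Next only K has its prerequisites met → K.
Ready: G and I. G is listed later → G.
Now A, L, C and I have their prerequisites met. A is listed later, so A next.
L, C and I are all available; L is listed later → L.
Ready: C and I. C is listed later → C.
D, B and I are all available; D is listed later → D.
Ready: B and I. B is listed later → B.
I needed K, now all done → I.
E needed L, J, G and I, now all done → E.
Next only H has its prerequisites met → H.

J, F, K, G, A, L, C, D, B, I, E, H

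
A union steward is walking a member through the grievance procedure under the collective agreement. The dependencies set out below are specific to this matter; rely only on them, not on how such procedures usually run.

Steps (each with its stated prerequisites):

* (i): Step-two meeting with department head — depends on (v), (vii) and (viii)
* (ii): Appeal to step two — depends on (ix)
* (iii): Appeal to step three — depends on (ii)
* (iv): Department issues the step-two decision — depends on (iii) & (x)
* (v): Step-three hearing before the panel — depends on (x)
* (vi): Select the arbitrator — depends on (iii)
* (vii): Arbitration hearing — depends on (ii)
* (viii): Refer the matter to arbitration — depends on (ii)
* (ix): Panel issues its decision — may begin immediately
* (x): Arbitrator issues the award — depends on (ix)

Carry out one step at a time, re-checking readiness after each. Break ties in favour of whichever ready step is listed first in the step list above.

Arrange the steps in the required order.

Only (ix) has no prerequisites, so it is first.
(ii) and (x) are both available; (ii) is listed earlier → (ii).
Now (iii), (vii), (viii) and (x) have their prerequisites met. (iii) is listed earlier, so (iii) next.
(vi) now also ready, so the ready set is {(vi), (vii), (viii), (x)}; (vi) is listed earlier → (vi).
Now (vii), (viii) and (x) have their prerequisites met. (vii) is listed earlier, so (vii) next.
(viii) and (x) are both available; (viii) is listed earlier → (viii).
(x) needed (ix), now all done → (x).
Ready: (iv) and (v). (iv) is listed earlier → (iv).
That leaves (v) as the only ready step → (v).
(i) needed (v), (vii) and (viii), now all done → (i).

(ix) → (ii) → (iii) → (vi) → (vii) → (viii) → (x) → (iv) → (v) → (i)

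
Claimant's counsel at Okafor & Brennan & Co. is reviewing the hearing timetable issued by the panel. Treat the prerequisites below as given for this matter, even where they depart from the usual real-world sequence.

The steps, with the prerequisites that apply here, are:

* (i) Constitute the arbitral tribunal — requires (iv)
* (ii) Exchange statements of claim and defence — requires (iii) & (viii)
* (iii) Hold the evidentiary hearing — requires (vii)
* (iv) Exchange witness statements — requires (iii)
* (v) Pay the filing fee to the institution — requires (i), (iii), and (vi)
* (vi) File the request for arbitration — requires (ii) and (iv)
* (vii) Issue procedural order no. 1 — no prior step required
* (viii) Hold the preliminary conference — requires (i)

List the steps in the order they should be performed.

Only (vii) has no prerequisites, so it is first.
That leaves (iii) as the only ready step → (iii).
That leaves (iv) as the only ready step → (iv).
(i) needed (iv), now all done → (i).
(viii) needed (i), now all done → (viii).
(ii) needed (iii) and (viii), now all done → (ii).
(vi) is the only step now ready → (vi).
That leaves (v) as the only ready step → (v).

(vii) → (iii) → (iv) → (i) → (viii) → (ii) → (vi) → (v)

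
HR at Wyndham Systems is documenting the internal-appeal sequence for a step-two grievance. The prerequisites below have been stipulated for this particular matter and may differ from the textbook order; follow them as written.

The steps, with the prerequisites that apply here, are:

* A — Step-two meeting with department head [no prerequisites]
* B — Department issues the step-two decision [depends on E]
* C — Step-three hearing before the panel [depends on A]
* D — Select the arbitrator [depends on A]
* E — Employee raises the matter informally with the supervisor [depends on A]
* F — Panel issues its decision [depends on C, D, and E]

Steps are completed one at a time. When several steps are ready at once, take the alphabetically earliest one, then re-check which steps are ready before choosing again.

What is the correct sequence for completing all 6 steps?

A, C, D, E, B, F

A is the only step with nothing outstanding, so it goes first.
Ready: C, D and E. C has the earlier label → C.
Ready: D and E. D has the earlier label → D.
Next only E has its prerequisites met → E.
Now B and F have their prerequisites met. B has the earlier label, so B next.
Next only F has its prerequisites met → F.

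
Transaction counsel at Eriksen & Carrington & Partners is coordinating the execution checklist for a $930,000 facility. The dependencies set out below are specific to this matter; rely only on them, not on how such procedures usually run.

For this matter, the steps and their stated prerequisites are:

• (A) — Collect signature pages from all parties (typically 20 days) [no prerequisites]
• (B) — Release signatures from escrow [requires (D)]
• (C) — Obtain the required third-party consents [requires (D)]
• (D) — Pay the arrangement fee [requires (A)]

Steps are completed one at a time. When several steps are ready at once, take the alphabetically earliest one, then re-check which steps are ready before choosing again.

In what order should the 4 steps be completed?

(A) → (D) → (B) → (C)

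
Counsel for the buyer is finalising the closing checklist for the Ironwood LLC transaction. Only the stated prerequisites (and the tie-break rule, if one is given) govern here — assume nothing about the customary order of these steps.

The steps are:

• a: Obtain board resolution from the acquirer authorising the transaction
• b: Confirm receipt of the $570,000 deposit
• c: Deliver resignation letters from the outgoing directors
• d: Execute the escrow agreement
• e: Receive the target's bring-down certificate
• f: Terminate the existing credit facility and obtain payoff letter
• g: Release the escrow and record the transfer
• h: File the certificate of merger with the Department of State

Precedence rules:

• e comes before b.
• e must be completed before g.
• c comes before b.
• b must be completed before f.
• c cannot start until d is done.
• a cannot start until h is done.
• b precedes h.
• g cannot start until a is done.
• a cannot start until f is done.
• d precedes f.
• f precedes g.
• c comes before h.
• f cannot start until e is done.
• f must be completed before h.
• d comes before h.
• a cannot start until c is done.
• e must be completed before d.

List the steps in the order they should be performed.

e, d, c, b, f, h, a, g

e has no prerequisites → e first.
That leaves d as the only ready step → d.
c needed d, now all done → c.
b needed c and e, now all done → b.
f is the only step now ready → f.
h needed b, c, d and f, now all done → h.
That leaves a as the only ready step → a.
g needed a, e and f, now all done → g.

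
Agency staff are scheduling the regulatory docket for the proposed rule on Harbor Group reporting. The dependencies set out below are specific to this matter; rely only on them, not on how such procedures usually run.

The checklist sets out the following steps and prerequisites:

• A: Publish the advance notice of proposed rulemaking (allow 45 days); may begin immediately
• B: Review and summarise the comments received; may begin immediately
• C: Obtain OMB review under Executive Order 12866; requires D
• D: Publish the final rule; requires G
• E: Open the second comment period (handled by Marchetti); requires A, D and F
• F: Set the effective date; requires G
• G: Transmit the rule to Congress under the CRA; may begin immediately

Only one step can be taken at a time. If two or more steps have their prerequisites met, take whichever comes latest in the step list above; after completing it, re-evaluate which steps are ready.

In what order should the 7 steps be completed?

Nothing is required for G, B and A. G is listed later → G first.
F and D now also ready, so the ready set is {F, D, B, A}; F is listed later → F.
Ready: D, B and A. D is listed later → D.
Now C, B and A have their prerequisites met. C is listed later, so C next.
B and A are both available; B is listed later → B.
Next only A has its prerequisites met → A.
E needed F, D and A, now all done → E.

G F D C B A E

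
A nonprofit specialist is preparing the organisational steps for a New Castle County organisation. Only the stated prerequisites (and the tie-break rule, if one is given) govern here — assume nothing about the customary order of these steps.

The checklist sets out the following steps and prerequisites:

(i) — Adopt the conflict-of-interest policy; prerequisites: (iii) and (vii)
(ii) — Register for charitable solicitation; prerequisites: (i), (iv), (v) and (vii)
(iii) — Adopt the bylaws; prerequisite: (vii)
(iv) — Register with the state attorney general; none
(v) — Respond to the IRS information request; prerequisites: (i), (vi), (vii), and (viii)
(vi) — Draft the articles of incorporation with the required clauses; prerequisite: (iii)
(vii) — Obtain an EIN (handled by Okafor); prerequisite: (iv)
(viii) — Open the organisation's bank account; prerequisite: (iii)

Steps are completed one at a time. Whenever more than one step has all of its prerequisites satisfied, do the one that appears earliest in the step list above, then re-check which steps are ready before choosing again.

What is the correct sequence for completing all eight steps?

(iv), (vii), (iii), (i), (vi), (viii), (v), (ii)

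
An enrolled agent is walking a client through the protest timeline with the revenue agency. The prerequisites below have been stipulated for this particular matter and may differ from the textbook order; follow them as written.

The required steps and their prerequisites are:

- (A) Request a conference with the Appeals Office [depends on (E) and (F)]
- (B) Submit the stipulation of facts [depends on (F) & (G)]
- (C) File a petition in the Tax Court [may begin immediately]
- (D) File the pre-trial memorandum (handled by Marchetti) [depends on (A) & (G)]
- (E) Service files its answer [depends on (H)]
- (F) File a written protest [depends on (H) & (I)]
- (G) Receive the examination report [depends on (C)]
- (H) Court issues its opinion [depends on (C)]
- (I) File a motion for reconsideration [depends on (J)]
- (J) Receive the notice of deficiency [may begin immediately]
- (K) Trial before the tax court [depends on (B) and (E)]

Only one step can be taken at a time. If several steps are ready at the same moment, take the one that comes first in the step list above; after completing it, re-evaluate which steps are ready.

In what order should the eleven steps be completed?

(C) (G) (H) (E) (J) (I) (F) (A) (B) (D) (K)

(C) and (J) have no prerequisites; (C) is listed earlier, so (C) is first.
(G) and (H) now also ready, so the ready set is {(G), (H), (J)}; (G) is listed earlier → (G).
Ready: (H) and (J). (H) is listed earlier → (H).
Now (E) and (J) have their prerequisites met. (E) is listed earlier, so (E) next.
That leaves (J) as the only ready step → (J).
Next only (I) has its prerequisites met → (I).
Next only (F) has its prerequisites met → (F).
Now (A) and (B) have their prerequisites met. (A) is listed earlier, so (A) next.
Now (B) and (D) have their prerequisites met. (B) is listed earlier, so (B) next.
(K) now also ready, so the ready set is {(D), (K)}; (D) is listed earlier → (D).
Next only (K) has its prerequisites met → (K).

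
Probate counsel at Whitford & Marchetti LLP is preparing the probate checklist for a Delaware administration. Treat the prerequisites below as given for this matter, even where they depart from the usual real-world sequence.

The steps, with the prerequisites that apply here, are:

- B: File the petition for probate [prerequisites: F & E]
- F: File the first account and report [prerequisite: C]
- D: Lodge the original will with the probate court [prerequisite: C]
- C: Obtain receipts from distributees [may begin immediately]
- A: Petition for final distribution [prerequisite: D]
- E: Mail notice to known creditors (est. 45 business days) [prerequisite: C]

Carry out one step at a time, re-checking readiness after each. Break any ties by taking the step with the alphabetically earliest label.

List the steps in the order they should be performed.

Only C has no prerequisites, so it is first.
D, E and F are all available; D has the earlier label → D.
Now A, E and F have their prerequisites met. A has the earlier label, so A next.
Now E and F have their prerequisites met. E has the earlier label, so E next.
Next only F has its prerequisites met → F.
That leaves B as the only ready step → B.

C → D → A → E → F → B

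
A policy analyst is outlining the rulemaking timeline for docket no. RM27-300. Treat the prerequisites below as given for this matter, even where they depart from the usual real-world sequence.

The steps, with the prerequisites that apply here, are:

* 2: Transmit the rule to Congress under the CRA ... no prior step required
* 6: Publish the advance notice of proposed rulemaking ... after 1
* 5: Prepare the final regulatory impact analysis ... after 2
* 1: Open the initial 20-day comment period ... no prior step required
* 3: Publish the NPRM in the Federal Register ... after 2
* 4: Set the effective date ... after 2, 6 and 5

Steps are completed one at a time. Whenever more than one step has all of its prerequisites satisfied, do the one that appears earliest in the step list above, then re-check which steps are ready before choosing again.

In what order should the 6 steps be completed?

2 → 5 → 1 → 6 → 3 → 4

Nothing is required for 2 and 1. 2 is listed earlier → 2 first.
Ready: 5, 1 and 3. 5 is listed earlier → 5.
Ready: 1 and 3. 1 is listed earlier → 1.
Now 6 and 3 have their prerequisites met. 6 is listed earlier, so 6 next.
4 now also ready, so the ready set is {3, 4}; 3 is listed earlier → 3.
Next only 4 has its prerequisites met → 4.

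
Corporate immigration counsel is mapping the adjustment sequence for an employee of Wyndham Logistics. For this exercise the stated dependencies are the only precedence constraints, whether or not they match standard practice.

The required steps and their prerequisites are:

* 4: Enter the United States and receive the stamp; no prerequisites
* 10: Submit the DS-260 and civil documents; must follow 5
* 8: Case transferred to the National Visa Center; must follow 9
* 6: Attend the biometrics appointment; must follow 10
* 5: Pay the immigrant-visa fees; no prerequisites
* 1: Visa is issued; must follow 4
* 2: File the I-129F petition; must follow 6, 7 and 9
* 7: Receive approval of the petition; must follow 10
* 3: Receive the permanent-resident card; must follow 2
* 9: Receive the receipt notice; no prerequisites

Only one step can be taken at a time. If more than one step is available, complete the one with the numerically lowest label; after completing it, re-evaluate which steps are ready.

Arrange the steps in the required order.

4, 1, 5, 9, 8, 10, 6, 7, 2, 3

Nothing is required for 4, 5 and 9. 4 has the earlier label → 4 first.
1, 5 and 9 are all available; 1 has the earlier label → 1.
5 and 9 are both available; 5 has the earlier label → 5.
10 now also ready, so the ready set is {9, 10}; 9 has the earlier label → 9.
8 now also ready, so the ready set is {8, 10}; 8 has the earlier label → 8.
10 needed 5, now all done → 10.
Now 6 and 7 have their prerequisites met. 6 has the earlier label, so 6 next.
7 needed 10, now all done → 7.
Next only 2 has its prerequisites met → 2.
3 needed 2, now all done → 3.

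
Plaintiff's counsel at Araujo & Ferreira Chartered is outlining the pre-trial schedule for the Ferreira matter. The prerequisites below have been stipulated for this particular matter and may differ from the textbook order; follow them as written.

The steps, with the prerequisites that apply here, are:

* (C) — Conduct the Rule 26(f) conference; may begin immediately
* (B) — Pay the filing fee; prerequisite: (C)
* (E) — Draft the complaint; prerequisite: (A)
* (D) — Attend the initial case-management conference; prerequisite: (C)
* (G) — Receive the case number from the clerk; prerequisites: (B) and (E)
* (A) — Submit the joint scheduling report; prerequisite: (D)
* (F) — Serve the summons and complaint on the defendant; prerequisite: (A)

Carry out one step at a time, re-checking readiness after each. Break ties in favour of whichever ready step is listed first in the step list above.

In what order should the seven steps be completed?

(C) → (B) → (D) → (A) → (E) → (G) → (F)

(C) has no prerequisites → (C) first.
Ready: (B) and (D). (B) is listed earlier → (B).
(D) needed (C), now all done → (D).
Next only (A) has its prerequisites met → (A).
Now (E) and (F) have their prerequisites met. (E) is listed earlier, so (E) next.
(G) and (F) are both available; (G) is listed earlier → (G).
(F) is the only step now ready → (F).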